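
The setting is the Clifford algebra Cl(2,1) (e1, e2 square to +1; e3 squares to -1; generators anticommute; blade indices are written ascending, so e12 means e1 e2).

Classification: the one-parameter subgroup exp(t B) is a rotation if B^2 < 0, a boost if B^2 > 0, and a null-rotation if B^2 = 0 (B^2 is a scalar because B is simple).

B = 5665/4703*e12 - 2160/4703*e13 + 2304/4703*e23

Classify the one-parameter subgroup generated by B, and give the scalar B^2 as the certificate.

B^2 term by term: the squares give (5665/4703)^2*(e12)^2 + (-2160/4703)^2*(e13)^2 + (2304/4703)^2*(e23)^2 = 32092225/22118209*(-1) + 4665600/22118209*(+1) + 5308416/22118209*(+1) = -1 (each basis 2-blade squares to minus the product of its generators' squares); cross terms between blades sharing an index anticommute and cancel. So B^2 = -1.
Answer: rotation, certificate B^2 = -1. Key observation: B^2 = -1 is a conjugation invariant, so its sign decides the class regardless of the surface form of B.


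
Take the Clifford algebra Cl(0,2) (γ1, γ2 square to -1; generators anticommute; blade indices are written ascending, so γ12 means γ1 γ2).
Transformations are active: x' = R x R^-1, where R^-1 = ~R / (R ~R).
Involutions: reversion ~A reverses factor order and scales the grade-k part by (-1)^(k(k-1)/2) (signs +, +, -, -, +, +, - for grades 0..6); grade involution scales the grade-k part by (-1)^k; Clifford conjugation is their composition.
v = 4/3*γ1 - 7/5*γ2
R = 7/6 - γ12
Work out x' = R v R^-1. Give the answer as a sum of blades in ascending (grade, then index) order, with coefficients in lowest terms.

~R = 7/6 + γ12, and R ~R = 85/36, so R^-1 = ~R / (85/36).
R v = 7/45*γ1 - 89/30*γ2
Answer: -1504/1275*γ1 - 651/425*γ2


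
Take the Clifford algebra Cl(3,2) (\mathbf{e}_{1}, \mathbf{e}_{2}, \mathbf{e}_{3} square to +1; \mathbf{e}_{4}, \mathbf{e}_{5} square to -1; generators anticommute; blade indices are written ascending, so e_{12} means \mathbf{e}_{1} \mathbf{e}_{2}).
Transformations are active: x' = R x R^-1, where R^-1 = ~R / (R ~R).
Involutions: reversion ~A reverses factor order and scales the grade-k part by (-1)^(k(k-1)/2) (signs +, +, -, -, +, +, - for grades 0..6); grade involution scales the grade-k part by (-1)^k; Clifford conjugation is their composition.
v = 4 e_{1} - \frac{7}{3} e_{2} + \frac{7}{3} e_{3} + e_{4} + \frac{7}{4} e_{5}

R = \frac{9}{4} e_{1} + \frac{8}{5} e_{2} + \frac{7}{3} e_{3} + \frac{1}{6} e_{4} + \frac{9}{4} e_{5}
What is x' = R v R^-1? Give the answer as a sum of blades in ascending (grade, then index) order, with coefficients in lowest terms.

~R = \frac{9}{4} e_{1} + \frac{8}{5} e_{2} + \frac{7}{3} e_{3} + \frac{1}{6} e_{4} + \frac{9}{4} e_{5}, and R ~R = \frac{2393}{300}, so R^-1 = ~R / (\frac{2393}{300}).
R v = \frac{4757}{720} - \frac{233}{20} e_{12} - \frac{49}{12} e_{13} + \frac{19}{12} e_{14} - \frac{81}{16} e_{15} + \frac{413}{45} e_{23} + \frac{179}{90} e_{24} + \frac{161}{20} e_{25} + \frac{35}{18} e_{34} - \frac{7}{6} e_{35} - \frac{47}{24} e_{45}
Answer: -\frac{5221}{19144} e_{1} + \frac{35779}{7179} e_{2} + \frac{65989}{43074} e_{3} - \frac{62363}{86148} e_{4} + \frac{37853}{19144} e_{5}


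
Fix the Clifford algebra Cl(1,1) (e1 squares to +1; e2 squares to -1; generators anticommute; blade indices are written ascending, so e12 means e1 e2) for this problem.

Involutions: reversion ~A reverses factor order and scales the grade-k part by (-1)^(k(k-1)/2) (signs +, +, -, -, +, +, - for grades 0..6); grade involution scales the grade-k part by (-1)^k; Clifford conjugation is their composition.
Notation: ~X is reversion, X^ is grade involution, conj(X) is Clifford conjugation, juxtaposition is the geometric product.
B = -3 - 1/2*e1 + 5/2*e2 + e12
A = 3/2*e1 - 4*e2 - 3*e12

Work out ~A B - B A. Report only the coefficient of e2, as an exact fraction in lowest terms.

first term: 49/4 - 16*e1 + 15*e2 - 29/4*e12
second term: 25/4 - 8*e1 + 12*e2 + 29/4*e12
Answer: 3


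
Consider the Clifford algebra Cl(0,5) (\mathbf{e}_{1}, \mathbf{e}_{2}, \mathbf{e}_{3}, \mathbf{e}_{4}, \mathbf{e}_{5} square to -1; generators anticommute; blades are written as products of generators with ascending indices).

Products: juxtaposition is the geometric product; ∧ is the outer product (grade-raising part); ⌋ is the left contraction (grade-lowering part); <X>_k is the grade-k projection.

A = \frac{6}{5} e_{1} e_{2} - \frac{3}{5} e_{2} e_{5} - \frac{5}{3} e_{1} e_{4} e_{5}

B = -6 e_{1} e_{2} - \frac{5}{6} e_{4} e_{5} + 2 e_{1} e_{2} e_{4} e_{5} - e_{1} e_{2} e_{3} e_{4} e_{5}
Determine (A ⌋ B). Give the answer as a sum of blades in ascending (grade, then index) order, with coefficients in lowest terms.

step 1: \frac{36}{5} - \frac{10}{3} e_{2} - \frac{6}{5} e_{1} e_{4} + \frac{5}{3} e_{2} e_{3} - \frac{12}{5} e_{4} e_{5} - \frac{3}{5} e_{1} e_{3} e_{4} + \frac{6}{5} e_{3} e_{4} e_{5}
Answer: \frac{36}{5} - \frac{10}{3} e_{2} - \frac{6}{5} e_{1} e_{4} + \frac{5}{3} e_{2} e_{3} - \frac{12}{5} e_{4} e_{5} - \frac{3}{5} e_{1} e_{3} e_{4} + \frac{6}{5} e_{3} e_{4} e_{5}


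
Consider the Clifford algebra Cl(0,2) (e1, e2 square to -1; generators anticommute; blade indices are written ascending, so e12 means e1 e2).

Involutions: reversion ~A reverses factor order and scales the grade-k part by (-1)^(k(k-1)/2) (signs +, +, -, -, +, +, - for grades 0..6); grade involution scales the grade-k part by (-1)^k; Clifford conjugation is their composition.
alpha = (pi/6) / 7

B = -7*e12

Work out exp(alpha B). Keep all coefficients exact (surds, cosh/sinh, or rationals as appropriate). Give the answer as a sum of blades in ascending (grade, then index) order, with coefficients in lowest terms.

B^2 = (-7)^2*(e12)^2 = 49*(-1) = -49 (a basis 2-blade squares to minus the product of its generators' squares).
B^2 = -49 — B^2 < 0, so the exponential closes trigonometrically: l = 7, alpha*l = pi/6, so exp(alpha B) = cos(pi/6) + (sin(pi/6)/7)*B = sqrt(3)/2 + (1/14)*B.
Answer: sqrt(3)/2 - 1/2*e12


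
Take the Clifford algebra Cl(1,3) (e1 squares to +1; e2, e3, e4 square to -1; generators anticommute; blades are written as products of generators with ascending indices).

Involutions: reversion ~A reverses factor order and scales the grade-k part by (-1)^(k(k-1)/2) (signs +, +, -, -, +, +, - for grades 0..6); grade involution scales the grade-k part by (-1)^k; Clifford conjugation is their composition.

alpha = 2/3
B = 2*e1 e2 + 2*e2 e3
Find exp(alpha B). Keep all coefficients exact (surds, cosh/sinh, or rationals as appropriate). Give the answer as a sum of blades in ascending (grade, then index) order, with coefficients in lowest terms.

B^2 term by term: the squares give (2)^2*(e1 e2)^2 + (2)^2*(e2 e3)^2 = 4*(+1) + 4*(-1) = 0 (each basis 2-blade squares to minus the product of its generators' squares); cross terms between blades sharing an index anticommute and cancel. So B^2 = 0.
B^2 = 0, so the series closes: exp(alpha B) = 1 + alpha B (parabolic case).
Answer: 1 + 4/3*e1 e2 + 4/3*e2 e3


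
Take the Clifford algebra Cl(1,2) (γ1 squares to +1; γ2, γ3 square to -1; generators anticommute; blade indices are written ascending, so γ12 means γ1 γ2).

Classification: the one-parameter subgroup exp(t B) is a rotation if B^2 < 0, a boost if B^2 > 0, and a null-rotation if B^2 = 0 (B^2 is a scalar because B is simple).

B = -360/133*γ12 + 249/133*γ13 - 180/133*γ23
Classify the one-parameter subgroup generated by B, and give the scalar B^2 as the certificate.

B^2 term by term: the squares give (-360/133)^2*(γ12)^2 + (249/133)^2*(γ13)^2 + (-180/133)^2*(γ23)^2 = 129600/17689*(+1) + 62001/17689*(+1) + 32400/17689*(-1) = 9 (each basis 2-blade squares to minus the product of its generators' squares); cross terms between blades sharing an index anticommute and cancel. So B^2 = 9.
Answer: boost, certificate B^2 = 9. B^2 = 9 is basis-independent, so its sign is the whole story.


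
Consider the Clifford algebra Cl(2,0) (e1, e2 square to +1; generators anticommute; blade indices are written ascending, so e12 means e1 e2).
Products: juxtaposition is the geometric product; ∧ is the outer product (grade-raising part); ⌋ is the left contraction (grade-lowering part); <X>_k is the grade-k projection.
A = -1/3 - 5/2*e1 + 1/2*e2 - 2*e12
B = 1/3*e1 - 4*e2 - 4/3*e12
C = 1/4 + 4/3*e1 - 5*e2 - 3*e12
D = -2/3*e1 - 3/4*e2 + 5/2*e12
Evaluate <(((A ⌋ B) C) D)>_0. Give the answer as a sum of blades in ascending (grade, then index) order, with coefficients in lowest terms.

step 1: -11/2 + 5/9*e1 + 14/3*e2 + 4/9*e12
step 2: -4889/216 + 55/12*e1 + 713/27*e2 + 137/18*e12
step 3: -377/9 - 36701/648*e1 + 28951/864*e2 - 27487/648*e12
step 4: -377/9
Answer: -377/9


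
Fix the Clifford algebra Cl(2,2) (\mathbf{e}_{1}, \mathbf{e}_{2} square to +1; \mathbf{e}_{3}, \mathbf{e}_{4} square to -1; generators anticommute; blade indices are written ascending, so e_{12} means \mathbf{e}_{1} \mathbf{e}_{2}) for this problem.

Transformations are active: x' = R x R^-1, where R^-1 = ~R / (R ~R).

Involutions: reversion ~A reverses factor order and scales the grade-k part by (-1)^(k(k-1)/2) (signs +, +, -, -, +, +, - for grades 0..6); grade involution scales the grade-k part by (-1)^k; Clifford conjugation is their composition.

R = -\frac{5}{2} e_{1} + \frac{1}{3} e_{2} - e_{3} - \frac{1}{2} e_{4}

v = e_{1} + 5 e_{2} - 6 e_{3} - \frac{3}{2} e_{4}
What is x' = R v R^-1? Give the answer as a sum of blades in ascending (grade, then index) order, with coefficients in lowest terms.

~R = -\frac{5}{2} e_{1} + \frac{1}{3} e_{2} - e_{3} - \frac{1}{2} e_{4}, and R ~R = \frac{46}{9}, so R^-1 = ~R / (\frac{46}{9}).
R v = -\frac{91}{12} - \frac{77}{6} e_{12} + 16 e_{13} + \frac{17}{4} e_{14} + 3 e_{23} + 2 e_{24} - \frac{3}{2} e_{34}
Answer: \frac{1181}{184} e_{1} - \frac{551}{92} e_{2} + \frac{825}{92} e_{3} + \frac{549}{184} e_{4}


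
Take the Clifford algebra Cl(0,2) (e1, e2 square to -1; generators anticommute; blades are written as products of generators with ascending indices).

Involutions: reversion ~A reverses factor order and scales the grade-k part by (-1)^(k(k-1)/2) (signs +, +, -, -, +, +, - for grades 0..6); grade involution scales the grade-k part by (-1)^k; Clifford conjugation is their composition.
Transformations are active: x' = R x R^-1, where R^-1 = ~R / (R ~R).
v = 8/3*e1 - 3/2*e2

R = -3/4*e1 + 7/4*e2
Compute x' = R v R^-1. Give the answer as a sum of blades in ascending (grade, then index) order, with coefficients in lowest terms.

~R = -3/4*e1 + 7/4*e2, and R ~R = -29/8, so R^-1 = ~R / (-29/8).
R v = 37/8 - 85/24*e1 e2
Answer: -131/174*e1 - 86/29*e2


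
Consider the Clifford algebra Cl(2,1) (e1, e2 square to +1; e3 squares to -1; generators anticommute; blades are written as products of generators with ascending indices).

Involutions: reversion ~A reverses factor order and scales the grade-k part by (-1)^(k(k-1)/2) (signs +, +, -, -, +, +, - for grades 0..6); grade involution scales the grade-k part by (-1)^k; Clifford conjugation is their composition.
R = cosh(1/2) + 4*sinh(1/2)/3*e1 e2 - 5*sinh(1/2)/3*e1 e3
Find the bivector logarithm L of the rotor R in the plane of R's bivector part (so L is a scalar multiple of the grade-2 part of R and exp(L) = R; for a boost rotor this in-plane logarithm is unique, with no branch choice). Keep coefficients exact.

The scalar part of R is cosh(1/2), giving the rapidity magnitude (cosh is even); the bivector part supplies orientation, its quotient by sinh of the rapidity is the plane, and L = rapidity * plane — unique in that plane, since flipping both signs leaves L unchanged.
Concretely: cosh(rapidity) = cosh(1/2) gives rapidity = ±1/2, and since rapidity/sinh(rapidity) is even the sign is immaterial: L = (rapidity/sinh(rapidity)) * <R>_2 = (1/(2*sinh(1/2))) * <R>_2.
Answer: 2/3*e1 e2 - 5/6*e1 e3


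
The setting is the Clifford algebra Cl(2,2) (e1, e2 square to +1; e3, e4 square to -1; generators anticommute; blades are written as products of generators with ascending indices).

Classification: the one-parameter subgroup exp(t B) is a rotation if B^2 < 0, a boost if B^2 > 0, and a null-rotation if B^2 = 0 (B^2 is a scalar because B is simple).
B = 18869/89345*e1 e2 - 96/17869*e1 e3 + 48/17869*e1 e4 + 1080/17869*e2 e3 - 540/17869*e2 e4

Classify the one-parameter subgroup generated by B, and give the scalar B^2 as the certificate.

B^2 term by term: the squares give (18869/89345)^2*(e1 e2)^2 + (-96/17869)^2*(e1 e3)^2 + (48/17869)^2*(e1 e4)^2 + (1080/17869)^2*(e2 e3)^2 + (-540/17869)^2*(e2 e4)^2 = 356039161/7982529025*(-1) + 9216/319301161*(+1) + 2304/319301161*(+1) + 1166400/319301161*(+1) + 291600/319301161*(+1) = -1/25 (each basis 2-blade squares to minus the product of its generators' squares); cross terms between blades sharing an index anticommute and cancel; the commuting (index-disjoint) pairs give grade-4 terms 2*c*c'*(blade product), which cancel blade by blade — e1 e2 e3 e4: -103680/319301161 + 103680/319301161 = 0 — confirming B is simple. So B^2 = -1/25.
Answer: rotation, certificate B^2 = -1/25. The invariant at work: B^2 = -1/25 is unchanged by conjugation, hence its sign classifies the subgroup whatever basis B is written in.


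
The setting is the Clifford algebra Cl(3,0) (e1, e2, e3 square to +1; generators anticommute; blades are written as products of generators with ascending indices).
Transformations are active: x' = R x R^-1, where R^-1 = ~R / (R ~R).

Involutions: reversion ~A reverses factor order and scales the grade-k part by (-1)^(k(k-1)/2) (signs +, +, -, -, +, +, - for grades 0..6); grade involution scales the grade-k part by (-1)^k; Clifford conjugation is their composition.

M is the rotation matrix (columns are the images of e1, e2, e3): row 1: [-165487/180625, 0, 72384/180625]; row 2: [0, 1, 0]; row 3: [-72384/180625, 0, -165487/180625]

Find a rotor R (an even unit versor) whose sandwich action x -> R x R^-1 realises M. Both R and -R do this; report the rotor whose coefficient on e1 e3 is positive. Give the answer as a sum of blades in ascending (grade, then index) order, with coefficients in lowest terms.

Method: write R = a + b12*e1 e2 + b13*e1 e3 + b23*e2 e3 with a^2 + b12^2 + b13^2 + b23^2 = 1 (so R^-1 = ~R). Expanding the columns R e_j ~R gives tr M = 4a^2 - 1 and, from the antisymmetric part, M21 - M12 = -4a*b12, M13 - M31 = 4a*b13, M32 - M23 = -4a*b23.
Here tr M = -150349/180625, so a^2 = (1 + tr M)/4 = 7569/180625 and a = ±87/425. Taking a = 87/425: M21 - M12 = 0, M13 - M31 = 144768/180625, M32 - M23 = 0, giving b12 = 0, b13 = 416/425, b23 = 0, i.e. R = 87/425 + 416/425*e1 e3.
Its e1 e3 coefficient is already positive.
Answer: 87/425 + 416/425*e1 e3. Why the constraint matters: R and -R act identically through the sandwich — M has trace -150349/180625 either way — so only the sign condition on e1 e3 picks one of the two preimages.


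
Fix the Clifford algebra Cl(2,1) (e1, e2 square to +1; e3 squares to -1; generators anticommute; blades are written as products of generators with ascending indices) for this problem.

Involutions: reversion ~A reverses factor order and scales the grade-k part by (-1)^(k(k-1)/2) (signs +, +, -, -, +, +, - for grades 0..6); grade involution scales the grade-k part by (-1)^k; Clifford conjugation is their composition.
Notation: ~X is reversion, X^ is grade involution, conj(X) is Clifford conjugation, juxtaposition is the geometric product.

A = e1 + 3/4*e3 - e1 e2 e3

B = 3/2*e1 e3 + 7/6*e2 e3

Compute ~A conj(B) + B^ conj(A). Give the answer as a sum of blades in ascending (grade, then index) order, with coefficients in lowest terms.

first term: -55/24*e1 + 5/8*e2 - 3/2*e3 - 7/6*e1 e2 e3
second term: -1/24*e1 + 19/8*e2 + 3/2*e3 - 7/6*e1 e2 e3
Answer: -7/3*e1 + 3*e2 - 7/3*e1 e2 e3


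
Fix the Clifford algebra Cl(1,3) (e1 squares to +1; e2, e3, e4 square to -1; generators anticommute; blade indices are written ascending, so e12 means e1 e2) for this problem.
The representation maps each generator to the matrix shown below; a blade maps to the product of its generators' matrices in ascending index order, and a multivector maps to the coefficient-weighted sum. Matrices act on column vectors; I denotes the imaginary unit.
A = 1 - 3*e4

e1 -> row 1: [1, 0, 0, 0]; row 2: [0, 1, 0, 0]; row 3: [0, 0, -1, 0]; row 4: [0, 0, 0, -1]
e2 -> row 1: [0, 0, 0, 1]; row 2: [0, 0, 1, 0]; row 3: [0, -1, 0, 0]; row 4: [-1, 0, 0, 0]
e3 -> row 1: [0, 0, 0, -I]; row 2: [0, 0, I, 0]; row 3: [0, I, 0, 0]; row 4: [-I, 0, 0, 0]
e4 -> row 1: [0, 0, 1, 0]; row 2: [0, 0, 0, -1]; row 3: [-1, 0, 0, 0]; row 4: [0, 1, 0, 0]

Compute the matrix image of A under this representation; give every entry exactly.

M = (1)*1 + (-3)*rho(e4), summed entrywise (1 is the identity matrix):
Answer: row 1: [1, 0, -3, 0]; row 2: [0, 1, 0, 3]; row 3: [3, 0, 1, 0]; row 4: [0, -3, 0, 1]


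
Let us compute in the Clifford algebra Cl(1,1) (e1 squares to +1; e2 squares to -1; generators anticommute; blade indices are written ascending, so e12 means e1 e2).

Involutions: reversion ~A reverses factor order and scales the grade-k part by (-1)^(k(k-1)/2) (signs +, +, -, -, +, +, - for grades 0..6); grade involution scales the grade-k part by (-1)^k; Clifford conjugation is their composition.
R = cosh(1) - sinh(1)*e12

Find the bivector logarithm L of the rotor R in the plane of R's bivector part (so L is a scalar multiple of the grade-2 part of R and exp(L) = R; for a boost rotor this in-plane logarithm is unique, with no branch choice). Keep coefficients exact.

The scalar part of R is cosh(1), which fixes the rapidity magnitude through cosh (cosh is even, so it cannot fix the sign — the bivector part carries that); dividing the bivector part by sinh of the rapidity gives the plane, and L = rapidity * plane, where the joint sign ambiguity of (rapidity, plane) cancels in the product.
Concretely: cosh(rapidity) = cosh(1) gives rapidity = ±1, and since rapidity/sinh(rapidity) is even the sign is immaterial: L = (rapidity/sinh(rapidity)) * <R>_2 = (1/sinh(1)) * <R>_2.
Answer: -e12


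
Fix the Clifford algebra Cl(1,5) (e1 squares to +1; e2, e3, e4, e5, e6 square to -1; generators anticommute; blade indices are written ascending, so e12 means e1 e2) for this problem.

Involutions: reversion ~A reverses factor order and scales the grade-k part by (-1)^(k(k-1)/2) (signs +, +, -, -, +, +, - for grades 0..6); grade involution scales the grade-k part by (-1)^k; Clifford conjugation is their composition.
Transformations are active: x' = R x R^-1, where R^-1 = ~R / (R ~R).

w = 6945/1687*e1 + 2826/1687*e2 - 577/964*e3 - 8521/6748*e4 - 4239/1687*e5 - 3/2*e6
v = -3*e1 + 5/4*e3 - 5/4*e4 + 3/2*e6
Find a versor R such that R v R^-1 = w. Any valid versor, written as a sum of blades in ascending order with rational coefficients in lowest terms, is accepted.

Why this works: both vectors square to 29/8, so q(v) = q(w) and R = v + w = 1884/1687*e1 + 2826/1687*e2 + 157/241*e3 - 4239/1687*e4 - 4239/1687*e5 carries v to w — its own direction survives, the complement (v - w)/2 flips.
Answer: 1884/1687*e1 + 2826/1687*e2 + 157/241*e3 - 4239/1687*e4 - 4239/1687*e5


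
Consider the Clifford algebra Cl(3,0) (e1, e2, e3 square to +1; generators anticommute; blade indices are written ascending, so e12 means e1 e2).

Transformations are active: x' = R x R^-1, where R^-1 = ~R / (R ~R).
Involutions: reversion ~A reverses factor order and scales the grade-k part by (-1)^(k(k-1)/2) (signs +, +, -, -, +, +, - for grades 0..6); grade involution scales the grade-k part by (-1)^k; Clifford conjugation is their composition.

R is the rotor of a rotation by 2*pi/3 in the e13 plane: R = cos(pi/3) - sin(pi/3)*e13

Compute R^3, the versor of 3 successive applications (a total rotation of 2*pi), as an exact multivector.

Rotor phase runs at HALF the rotation angle; powers of one rotor simply add phase, so after 3 steps in e13 the phase is 3*pi/3 = pi and R^3 = cos(pi) - sin(pi)*e13.
cos(pi) = -1 and sin(pi) = 0, so R^3 = -1. The total rotation 2*pi is 1 full turn, so every vector returns to itself, yet the rotor is -1, on the OTHER sheet of the double cover (an odd number of 2*pi turns).
Answer: -1


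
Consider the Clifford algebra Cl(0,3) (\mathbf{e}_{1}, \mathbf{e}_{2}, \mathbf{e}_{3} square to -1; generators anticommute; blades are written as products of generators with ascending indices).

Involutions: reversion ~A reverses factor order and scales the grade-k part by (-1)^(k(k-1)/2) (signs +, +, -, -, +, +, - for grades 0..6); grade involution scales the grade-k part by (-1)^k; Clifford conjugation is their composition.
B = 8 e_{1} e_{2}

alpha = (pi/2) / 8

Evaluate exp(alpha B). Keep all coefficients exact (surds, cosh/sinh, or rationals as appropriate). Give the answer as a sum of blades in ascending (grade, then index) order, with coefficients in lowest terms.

B^2 = (8)^2*(e_{1} e_{2})^2 = 64*(-1) = -64 (a basis 2-blade squares to minus the product of its generators' squares).
B^2 = -64 — a negative square means the series sums to a rotation: l = 8, alpha*l = \frac{\pi}{2}, so exp(alpha B) = cos(\frac{\pi}{2}) + (sin(\frac{\pi}{2})/8)*B = 0 + (\frac{1}{8})*B.
Answer: e_{1} e_{2}


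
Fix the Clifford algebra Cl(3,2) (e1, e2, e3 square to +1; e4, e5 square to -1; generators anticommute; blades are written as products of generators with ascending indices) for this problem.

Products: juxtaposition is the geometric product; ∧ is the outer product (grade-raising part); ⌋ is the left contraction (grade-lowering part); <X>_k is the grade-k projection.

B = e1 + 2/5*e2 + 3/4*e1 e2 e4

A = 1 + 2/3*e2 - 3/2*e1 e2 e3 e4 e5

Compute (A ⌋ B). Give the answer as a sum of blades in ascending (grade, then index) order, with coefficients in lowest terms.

step 1: 4/15 + e1 + 2/5*e2 - 1/2*e1 e4 + 3/4*e1 e2 e4
Answer: 4/15 + e1 + 2/5*e2 - 1/2*e1 e4 + 3/4*e1 e2 e4


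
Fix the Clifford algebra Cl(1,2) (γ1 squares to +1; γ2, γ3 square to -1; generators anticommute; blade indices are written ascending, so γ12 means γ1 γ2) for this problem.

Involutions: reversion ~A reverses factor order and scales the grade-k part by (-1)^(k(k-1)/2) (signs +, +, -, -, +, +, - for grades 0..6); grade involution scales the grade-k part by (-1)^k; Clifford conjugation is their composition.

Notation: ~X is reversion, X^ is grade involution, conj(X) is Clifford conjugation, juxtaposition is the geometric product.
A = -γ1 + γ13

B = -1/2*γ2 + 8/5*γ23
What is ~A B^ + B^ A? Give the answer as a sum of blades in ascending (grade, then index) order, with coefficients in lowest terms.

first term: -21/10*γ12 - 11/10*γ123
second term: -11/10*γ12 - 21/10*γ123
Answer: -16/5*γ12 - 16/5*γ123


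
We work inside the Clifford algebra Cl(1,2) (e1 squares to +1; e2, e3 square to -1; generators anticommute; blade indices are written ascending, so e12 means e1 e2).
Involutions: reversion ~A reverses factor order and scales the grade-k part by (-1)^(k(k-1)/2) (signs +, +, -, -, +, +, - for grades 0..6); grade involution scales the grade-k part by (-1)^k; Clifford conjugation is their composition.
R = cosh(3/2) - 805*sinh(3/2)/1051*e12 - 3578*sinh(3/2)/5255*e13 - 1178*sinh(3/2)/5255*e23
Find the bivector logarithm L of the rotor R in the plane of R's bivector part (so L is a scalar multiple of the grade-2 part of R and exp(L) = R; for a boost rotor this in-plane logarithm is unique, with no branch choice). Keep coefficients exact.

The scalar part of R is cosh(3/2), so cosh pins the rapidity up to sign — the sign comes from the bivector part; dividing that part by sinh of the rapidity yields the plane, and the in-plane L = rapidity * plane is unique because the two sign choices cancel.
Concretely: cosh(rapidity) = cosh(3/2) gives rapidity = ±3/2, and since rapidity/sinh(rapidity) is even the sign is immaterial: L = (rapidity/sinh(rapidity)) * <R>_2 = (3/(2*sinh(3/2))) * <R>_2.
Answer: -2415/2102*e12 - 5367/5255*e13 - 1767/5255*e23


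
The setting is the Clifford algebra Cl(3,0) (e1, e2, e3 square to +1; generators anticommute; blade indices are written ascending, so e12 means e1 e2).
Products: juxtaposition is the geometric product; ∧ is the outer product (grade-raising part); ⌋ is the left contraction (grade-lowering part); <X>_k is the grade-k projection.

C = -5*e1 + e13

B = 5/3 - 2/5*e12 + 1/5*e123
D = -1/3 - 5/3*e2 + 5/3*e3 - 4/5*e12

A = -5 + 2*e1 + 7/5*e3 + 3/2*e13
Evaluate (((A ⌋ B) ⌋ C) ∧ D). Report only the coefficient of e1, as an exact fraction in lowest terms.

step 1: -25/3 - 1/2*e2 + 57/25*e12 + 2/5*e23 - e123
step 2: 125/3*e1 - 25/3*e13
step 3: -125/9*e1 - 625/9*e12 + 650/9*e13 - 125/9*e123
Answer: -125/9


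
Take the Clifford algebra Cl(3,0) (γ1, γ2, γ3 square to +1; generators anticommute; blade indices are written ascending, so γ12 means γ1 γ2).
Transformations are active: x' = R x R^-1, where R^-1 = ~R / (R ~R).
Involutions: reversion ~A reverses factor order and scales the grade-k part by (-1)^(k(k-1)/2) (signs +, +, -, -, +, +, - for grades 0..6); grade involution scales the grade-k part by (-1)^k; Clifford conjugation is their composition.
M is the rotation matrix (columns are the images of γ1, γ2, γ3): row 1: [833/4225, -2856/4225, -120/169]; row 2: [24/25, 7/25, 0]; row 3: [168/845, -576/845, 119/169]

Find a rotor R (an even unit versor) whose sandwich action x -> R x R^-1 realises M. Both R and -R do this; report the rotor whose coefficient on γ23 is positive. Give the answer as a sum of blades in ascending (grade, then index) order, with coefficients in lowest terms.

Method: write R = a + b12*γ12 + b13*γ13 + b23*γ23 with a^2 + b12^2 + b13^2 + b23^2 = 1 (so R^-1 = ~R). Expanding the columns R e_j ~R gives tr M = 4a^2 - 1 and, from the antisymmetric part, M21 - M12 = -4a*b12, M13 - M31 = 4a*b13, M32 - M23 = -4a*b23.
Here tr M = 4991/4225, so a^2 = (1 + tr M)/4 = 2304/4225 and a = ±48/65. Taking a = 48/65: M21 - M12 = 6912/4225, M13 - M31 = -768/845, M32 - M23 = -576/845, giving b12 = -36/65, b13 = -4/13, b23 = 3/13, i.e. R = 48/65 - 36/65*γ12 - 4/13*γ13 + 3/13*γ23.
Its γ23 coefficient is already positive.
Answer: 48/65 - 36/65*γ12 - 4/13*γ13 + 3/13*γ23. Recall the cover is two-to-one: with M of trace 4991/4225, both preimages act alike, and the stated γ23 sign chooses the sheet.


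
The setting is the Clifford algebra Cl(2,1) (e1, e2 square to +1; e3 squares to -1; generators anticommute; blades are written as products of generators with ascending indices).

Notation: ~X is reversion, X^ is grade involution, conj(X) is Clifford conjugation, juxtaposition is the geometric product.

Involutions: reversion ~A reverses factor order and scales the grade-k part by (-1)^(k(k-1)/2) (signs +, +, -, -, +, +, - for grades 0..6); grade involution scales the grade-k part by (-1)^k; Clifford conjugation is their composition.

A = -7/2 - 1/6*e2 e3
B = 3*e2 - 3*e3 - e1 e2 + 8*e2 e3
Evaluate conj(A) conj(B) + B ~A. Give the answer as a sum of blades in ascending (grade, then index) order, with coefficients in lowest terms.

first term: -4/3 + 10*e2 - 10*e3 - 7/2*e1 e2 - 1/6*e1 e3 + 28*e2 e3
second term: 4/3 - 11*e2 + 11*e3 + 7/2*e1 e2 - 1/6*e1 e3 - 28*e2 e3
Answer: -e2 + e3 - 1/3*e1 e3


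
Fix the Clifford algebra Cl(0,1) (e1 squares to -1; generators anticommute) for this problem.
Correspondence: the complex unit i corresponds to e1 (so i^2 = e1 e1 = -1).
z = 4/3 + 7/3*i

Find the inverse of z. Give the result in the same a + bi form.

In blades: z = 4/3 + 7/3*e1.
With qbar = 4/3 - 7/3*e1 (scalar fixed, mapped units negated), z qbar = 65/9 (the sum of squared coefficients), so z^-1 = qbar / (65/9) = 12/65 - 21/65*e1; translating back:
Answer: 12/65 - 21/65*i


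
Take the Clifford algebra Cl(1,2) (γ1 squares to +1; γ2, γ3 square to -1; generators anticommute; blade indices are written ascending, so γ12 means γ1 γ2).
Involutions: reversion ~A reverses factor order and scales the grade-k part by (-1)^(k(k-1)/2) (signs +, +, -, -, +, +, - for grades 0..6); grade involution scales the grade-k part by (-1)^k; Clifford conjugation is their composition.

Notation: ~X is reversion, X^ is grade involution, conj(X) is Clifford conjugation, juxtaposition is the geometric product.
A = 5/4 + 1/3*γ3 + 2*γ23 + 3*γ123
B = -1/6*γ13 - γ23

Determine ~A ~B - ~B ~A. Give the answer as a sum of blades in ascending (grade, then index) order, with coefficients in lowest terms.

first term: 2 + 55/18*γ1 + 5/6*γ2 + 1/3*γ12 + 5/24*γ13 + 5/4*γ23
second term: 2 + 53/18*γ1 + 1/6*γ2 - 1/3*γ12 + 5/24*γ13 + 5/4*γ23
Answer: 1/9*γ1 + 2/3*γ2 + 2/3*γ12


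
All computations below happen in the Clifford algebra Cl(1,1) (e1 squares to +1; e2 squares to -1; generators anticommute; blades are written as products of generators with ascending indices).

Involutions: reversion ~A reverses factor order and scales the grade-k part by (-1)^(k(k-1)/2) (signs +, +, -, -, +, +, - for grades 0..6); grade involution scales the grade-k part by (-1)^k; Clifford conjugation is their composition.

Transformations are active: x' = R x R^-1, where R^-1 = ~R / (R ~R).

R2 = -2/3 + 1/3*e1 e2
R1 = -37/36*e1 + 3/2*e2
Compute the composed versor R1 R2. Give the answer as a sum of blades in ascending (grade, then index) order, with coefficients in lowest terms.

Distribute over the terms of R1 (each basis-blade product reordered to ascending indices, repeated generators contracted through their squares):
(-37/36*e1) R2 = 37/54*e1 - 37/108*e2
(3/2*e2) R2 = 1/2*e1 - e2
Summing the partial products and collecting blades:
Answer: 32/27*e1 - 145/108*e2


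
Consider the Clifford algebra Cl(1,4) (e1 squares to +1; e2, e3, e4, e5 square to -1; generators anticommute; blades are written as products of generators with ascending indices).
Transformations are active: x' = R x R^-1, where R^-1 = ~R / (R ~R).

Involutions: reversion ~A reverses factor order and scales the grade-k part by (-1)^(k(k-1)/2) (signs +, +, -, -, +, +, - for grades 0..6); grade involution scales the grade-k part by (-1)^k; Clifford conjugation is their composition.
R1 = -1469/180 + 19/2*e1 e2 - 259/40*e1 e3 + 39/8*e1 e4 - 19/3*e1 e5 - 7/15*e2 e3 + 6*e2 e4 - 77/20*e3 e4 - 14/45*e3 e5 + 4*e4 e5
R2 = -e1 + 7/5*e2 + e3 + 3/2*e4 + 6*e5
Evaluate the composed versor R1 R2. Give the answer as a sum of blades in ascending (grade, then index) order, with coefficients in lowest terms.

Distribute over the terms of R2 (each basis-blade product reordered to ascending indices, repeated generators contracted through their squares):
R1 (-e1) = 1469/180*e1 + 19/2*e2 - 259/40*e3 + 39/8*e4 - 19/3*e5 + 7/15*e1 e2 e3 - 6*e1 e2 e4 + 77/20*e1 e3 e4 + 14/45*e1 e3 e5 - 4*e1 e4 e5
R1 (7/5*e2) = -133/10*e1 - 10283/900*e2 - 49/75*e3 + 42/5*e4 + 1813/200*e1 e2 e3 - 273/40*e1 e2 e4 + 133/15*e1 e2 e5 - 539/100*e2 e3 e4 - 98/225*e2 e3 e5 + 28/5*e2 e4 e5
R1 (e3) = 259/40*e1 + 7/15*e2 - 1469/180*e3 - 77/20*e4 - 14/45*e5 + 19/2*e1 e2 e3 - 39/8*e1 e3 e4 + 19/3*e1 e3 e5 - 6*e2 e3 e4 + 4*e3 e4 e5
R1 (3/2*e4) = -117/16*e1 - 9*e2 + 231/40*e3 - 1469/120*e4 + 6*e5 + 57/4*e1 e2 e4 - 777/80*e1 e3 e4 + 19/2*e1 e4 e5 - 7/10*e2 e3 e4 + 7/15*e3 e4 e5
R1 (6*e5) = 38*e1 + 28/15*e3 - 24*e4 - 1469/30*e5 + 57*e1 e2 e5 - 777/20*e1 e3 e5 + 117/4*e1 e4 e5 - 14/5*e2 e3 e5 + 36*e2 e4 e5 - 231/10*e3 e4 e5
Summing the partial products and collecting blades:
Answer: 23057/720*e1 - 9413/900*e2 - 6883/900*e3 - 1609/60*e4 - 893/18*e5 + 11419/600*e1 e2 e3 + 57/40*e1 e2 e4 + 988/15*e1 e2 e5 - 859/80*e1 e3 e4 - 5797/180*e1 e3 e5 + 139/4*e1 e4 e5 - 1209/100*e2 e3 e4 - 728/225*e2 e3 e5 + 208/5*e2 e4 e5 - 559/30*e3 e4 e5


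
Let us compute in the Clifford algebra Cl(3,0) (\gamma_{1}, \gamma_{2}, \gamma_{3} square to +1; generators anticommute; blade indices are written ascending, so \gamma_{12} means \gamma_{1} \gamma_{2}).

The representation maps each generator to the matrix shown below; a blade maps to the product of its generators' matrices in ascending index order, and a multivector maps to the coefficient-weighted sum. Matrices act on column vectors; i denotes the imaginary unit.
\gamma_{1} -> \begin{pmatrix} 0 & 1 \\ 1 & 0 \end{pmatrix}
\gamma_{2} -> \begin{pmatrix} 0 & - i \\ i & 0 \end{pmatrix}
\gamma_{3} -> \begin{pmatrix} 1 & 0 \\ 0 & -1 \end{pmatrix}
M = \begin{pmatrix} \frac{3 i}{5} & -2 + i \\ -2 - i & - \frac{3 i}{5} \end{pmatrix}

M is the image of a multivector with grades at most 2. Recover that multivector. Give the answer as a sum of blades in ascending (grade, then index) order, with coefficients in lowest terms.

Method: 1, rho(\gamma_{1}), rho(\gamma_{2}), rho(\gamma_{3}) form a trace-orthogonal basis of the 2x2 complex matrices (tr(X Y) = 2 if X = Y, else 0), so M = m0*1 + m1*rho(\gamma_{1}) + m2*rho(\gamma_{2}) + m3*rho(\gamma_{3}) with m0 = tr(M)/2 = 0, m1 = tr(M rho(\gamma_{1}))/2 = -2, m2 = tr(M rho(\gamma_{2}))/2 = -1, m3 = tr(M rho(\gamma_{3}))/2 = \frac{3 i}{5}.
Multiplying table entries, the bivector images are rho(\gamma_{12}) = i*rho(\gamma_{3}), rho(\gamma_{13}) = -i*rho(\gamma_{2}), rho(\gamma_{23}) = i*rho(\gamma_{1}); with real blade coefficients the real parts of m0..m3 are the coefficients of 1, \gamma_{1}, \gamma_{2}, \gamma_{3} and the imaginary parts give the bivectors (\gamma_{23}: Im m1, \gamma_{13}: -Im m2, \gamma_{12}: Im m3).
Answer: -2 \gamma_{1} - \gamma_{2} + \frac{3}{5} \gamma_{12}


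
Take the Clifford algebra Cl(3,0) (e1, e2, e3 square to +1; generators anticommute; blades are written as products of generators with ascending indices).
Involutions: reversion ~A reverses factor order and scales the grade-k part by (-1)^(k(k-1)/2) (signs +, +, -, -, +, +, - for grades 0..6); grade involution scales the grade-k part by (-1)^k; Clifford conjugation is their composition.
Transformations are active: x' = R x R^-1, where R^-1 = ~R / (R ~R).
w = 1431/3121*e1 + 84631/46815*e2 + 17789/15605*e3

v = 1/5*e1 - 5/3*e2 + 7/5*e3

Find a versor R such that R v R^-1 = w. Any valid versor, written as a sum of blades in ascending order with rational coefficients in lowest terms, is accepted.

Reasoning: v^2 = w^2 = 43/9 since conjugation preserves the quadratic form; R = v + w = 10276/15605*e1 + 2202/15605*e2 + 39636/15605*e3 is then valid when invertible, keeping its own part and reversing (v - w)/2.
Answer: 10276/15605*e1 + 2202/15605*e2 + 39636/15605*e3


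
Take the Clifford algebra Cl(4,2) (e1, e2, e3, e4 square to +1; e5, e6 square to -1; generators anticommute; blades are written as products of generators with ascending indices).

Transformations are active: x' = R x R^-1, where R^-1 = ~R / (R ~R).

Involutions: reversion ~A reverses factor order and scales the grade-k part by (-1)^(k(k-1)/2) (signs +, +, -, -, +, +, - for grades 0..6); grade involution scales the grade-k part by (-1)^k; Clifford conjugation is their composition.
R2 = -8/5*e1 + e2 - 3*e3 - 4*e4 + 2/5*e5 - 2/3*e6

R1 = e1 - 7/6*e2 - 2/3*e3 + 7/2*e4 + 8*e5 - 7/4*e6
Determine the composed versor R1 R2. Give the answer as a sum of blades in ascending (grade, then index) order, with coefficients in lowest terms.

Distribute over the terms of R1 (each basis-blade product reordered to ascending indices, repeated generators contracted through their squares):
(e1) R2 = -8/5 + e1 e2 - 3*e1 e3 - 4*e1 e4 + 2/5*e1 e5 - 2/3*e1 e6
(-7/6*e2) R2 = -7/6 - 28/15*e1 e2 + 7/2*e2 e3 + 14/3*e2 e4 - 7/15*e2 e5 + 7/9*e2 e6
(-2/3*e3) R2 = 2 - 16/15*e1 e3 + 2/3*e2 e3 + 8/3*e3 e4 - 4/15*e3 e5 + 4/9*e3 e6
(7/2*e4) R2 = -14 + 28/5*e1 e4 - 7/2*e2 e4 + 21/2*e3 e4 + 7/5*e4 e5 - 7/3*e4 e6
(8*e5) R2 = -16/5 + 64/5*e1 e5 - 8*e2 e5 + 24*e3 e5 + 32*e4 e5 - 16/3*e5 e6
(-7/4*e6) R2 = -7/6 - 14/5*e1 e6 + 7/4*e2 e6 - 21/4*e3 e6 - 7*e4 e6 + 7/10*e5 e6
Summing the partial products and collecting blades:
Answer: -287/15 - 13/15*e1 e2 - 61/15*e1 e3 + 8/5*e1 e4 + 66/5*e1 e5 - 52/15*e1 e6 + 25/6*e2 e3 + 7/6*e2 e4 - 127/15*e2 e5 + 91/36*e2 e6 + 79/6*e3 e4 + 356/15*e3 e5 - 173/36*e3 e6 + 167/5*e4 e5 - 28/3*e4 e6 - 139/30*e5 e6


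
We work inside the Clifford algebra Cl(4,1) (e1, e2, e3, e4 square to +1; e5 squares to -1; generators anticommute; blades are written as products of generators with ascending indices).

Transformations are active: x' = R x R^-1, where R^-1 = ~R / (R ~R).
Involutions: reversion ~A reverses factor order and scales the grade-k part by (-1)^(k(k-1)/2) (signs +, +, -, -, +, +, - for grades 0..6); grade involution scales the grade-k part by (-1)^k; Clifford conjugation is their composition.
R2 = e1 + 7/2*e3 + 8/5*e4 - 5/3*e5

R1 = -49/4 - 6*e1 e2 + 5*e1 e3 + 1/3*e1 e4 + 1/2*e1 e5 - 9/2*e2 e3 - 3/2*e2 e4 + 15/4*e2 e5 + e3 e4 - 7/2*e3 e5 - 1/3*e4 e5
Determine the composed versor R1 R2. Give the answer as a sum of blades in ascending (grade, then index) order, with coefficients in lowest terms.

Distribute over the terms of R2 (each basis-blade product reordered to ascending indices, repeated generators contracted through their squares):
R1 (e1) = -49/4*e1 + 6*e2 - 5*e3 - 1/3*e4 - 1/2*e5 - 9/2*e1 e2 e3 - 3/2*e1 e2 e4 + 15/4*e1 e2 e5 + e1 e3 e4 - 7/2*e1 e3 e5 - 1/3*e1 e4 e5
R1 (7/2*e3) = 35/2*e1 - 63/4*e2 - 343/8*e3 - 7/2*e4 + 49/4*e5 - 21*e1 e2 e3 - 7/6*e1 e3 e4 - 7/4*e1 e3 e5 + 21/4*e2 e3 e4 - 105/8*e2 e3 e5 - 7/6*e3 e4 e5
R1 (8/5*e4) = 8/15*e1 - 12/5*e2 + 8/5*e3 - 98/5*e4 + 8/15*e5 - 48/5*e1 e2 e4 + 8*e1 e3 e4 - 4/5*e1 e4 e5 - 36/5*e2 e3 e4 - 6*e2 e4 e5 + 28/5*e3 e4 e5
R1 (-5/3*e5) = 5/6*e1 + 25/4*e2 - 35/6*e3 - 5/9*e4 + 245/12*e5 + 10*e1 e2 e5 - 25/3*e1 e3 e5 - 5/9*e1 e4 e5 + 15/2*e2 e3 e5 + 5/2*e2 e4 e5 - 5/3*e3 e4 e5
Summing the partial products and collecting blades:
Answer: 397/60*e1 - 59/10*e2 - 6253/120*e3 - 2159/90*e4 + 327/10*e5 - 51/2*e1 e2 e3 - 111/10*e1 e2 e4 + 55/4*e1 e2 e5 + 47/6*e1 e3 e4 - 163/12*e1 e3 e5 - 76/45*e1 e4 e5 - 39/20*e2 e3 e4 - 45/8*e2 e3 e5 - 7/2*e2 e4 e5 + 83/30*e3 e4 e5


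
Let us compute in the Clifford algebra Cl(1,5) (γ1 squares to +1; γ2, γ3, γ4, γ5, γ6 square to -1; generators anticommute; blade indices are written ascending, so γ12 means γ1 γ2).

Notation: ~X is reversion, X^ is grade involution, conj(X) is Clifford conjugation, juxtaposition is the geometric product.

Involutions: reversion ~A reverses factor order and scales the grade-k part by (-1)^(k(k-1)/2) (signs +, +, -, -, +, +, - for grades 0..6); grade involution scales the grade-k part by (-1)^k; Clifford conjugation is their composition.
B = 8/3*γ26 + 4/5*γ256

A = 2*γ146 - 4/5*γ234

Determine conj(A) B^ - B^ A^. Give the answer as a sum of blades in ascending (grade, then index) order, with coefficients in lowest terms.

first term: -16/3*γ124 + 32/15*γ346 - 8/5*γ1245 - 16/25*γ3456
second term: -16/3*γ124 + 32/15*γ346 + 8/5*γ1245 + 16/25*γ3456
Answer: -16/5*γ1245 - 32/25*γ3456


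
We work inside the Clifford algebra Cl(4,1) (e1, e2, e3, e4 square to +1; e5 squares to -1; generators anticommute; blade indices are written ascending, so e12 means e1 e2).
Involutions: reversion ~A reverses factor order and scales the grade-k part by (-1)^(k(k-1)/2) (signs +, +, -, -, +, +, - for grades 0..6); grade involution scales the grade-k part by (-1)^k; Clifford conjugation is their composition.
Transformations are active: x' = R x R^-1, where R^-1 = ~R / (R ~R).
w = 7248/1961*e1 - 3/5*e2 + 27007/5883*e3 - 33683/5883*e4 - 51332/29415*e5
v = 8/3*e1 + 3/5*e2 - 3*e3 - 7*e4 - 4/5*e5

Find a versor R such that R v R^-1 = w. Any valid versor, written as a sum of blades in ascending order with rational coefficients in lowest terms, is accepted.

Equal squares first: v^2 = w^2 = 14587/225. Then v + w = 37432/5883*e1 + 9358/5883*e3 - 74864/5883*e4 - 74864/29415*e5 is a versor taking v to w, provided it is invertible.
Answer: 37432/5883*e1 + 9358/5883*e3 - 74864/5883*e4 - 74864/29415*e5


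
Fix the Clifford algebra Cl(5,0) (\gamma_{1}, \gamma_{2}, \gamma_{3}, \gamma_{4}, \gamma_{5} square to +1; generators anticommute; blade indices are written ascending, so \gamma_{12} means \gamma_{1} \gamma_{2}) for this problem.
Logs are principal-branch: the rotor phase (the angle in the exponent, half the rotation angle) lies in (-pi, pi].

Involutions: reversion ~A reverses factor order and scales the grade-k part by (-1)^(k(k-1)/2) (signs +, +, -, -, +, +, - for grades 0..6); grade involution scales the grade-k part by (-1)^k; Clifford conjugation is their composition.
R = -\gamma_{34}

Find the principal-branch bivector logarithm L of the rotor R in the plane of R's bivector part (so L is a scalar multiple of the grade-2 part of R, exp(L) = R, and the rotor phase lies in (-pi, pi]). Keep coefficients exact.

The scalar part of R is 0, and that scalar determines the rotor phase on the principal branch; recovering the unit plane as bivector-part over sine of the phase gives L = phase * plane.
Concretely: cos(phase) = 0 gives phase = ±\frac{\pi}{2}, and since phase/sin(phase) is even the sign is immaterial: L = (phase/sin(phase)) * <R>_2 = (\frac{\pi}{2}) * <R>_2.
Answer: - \frac{\pi}{2} \gamma_{34}
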